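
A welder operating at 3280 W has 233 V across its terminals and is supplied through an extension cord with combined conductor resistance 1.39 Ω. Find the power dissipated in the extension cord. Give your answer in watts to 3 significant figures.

275 W

Only the current and the line resistance are needed for the I²R loss.
I = P / V = 3280 / 233 = 14.08 A through the extension cord.
P_line = I² R_line = (14.08)² × 1.39 = 275.5 W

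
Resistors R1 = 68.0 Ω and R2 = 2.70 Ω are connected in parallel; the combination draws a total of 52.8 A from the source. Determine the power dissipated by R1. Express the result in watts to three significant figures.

276 W

Parallel branches share V, not I — compute V via R_eq, then use V²/R for the target branch.
1/R_eq = 1/68.0 + 1/2.70 ⇒ R_eq = 2.597 Ω
V = I_total × R_eq = 52.80 × 2.597 = 137.1 V
P_R1 = V² / R1 = (137.1)² / 68.0 = 276.5 W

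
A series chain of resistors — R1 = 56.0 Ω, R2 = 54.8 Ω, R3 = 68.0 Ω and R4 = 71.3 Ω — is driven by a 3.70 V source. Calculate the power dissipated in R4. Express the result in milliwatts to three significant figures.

Series elements share the same current, so find I first, then use P = I²R.
R_total = 56.0 + 54.8 + 68.0 + 71.3 = 250.1 Ω
I = V / R_total = 3.70 / 250.1 = 0.01479 A
P_R4 = I² × R4 = (0.01479)² × 71.3 = 0.01561 W

15.6 mW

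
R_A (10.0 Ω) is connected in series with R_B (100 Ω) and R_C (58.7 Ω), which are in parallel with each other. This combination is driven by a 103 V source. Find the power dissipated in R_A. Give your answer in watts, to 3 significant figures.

48.1 W

Replace R_B and R_C with their parallel equivalent so the circuit becomes R_A in series with R_p.
R_p = (100×58.7)/(100+58.7) = 36.99 Ω
R_total = 10.0 + 36.99 = 46.99 Ω
I = V / R_total = 103 / 46.99 = 2.192 A
R_A carries the full series current, so P = I²R.
P_R_A = (2.192)² × 10.0 = 48.05 W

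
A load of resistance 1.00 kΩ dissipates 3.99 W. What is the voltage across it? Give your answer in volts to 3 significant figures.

From P = V I = I²R = V²/R, with the two given quantities we get V = √(P R).
V = √(3.99 × 1000) = 63.17 V

63.2 V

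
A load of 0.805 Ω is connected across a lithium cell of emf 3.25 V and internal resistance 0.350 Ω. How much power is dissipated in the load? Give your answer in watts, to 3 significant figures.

Load and internal resistance form a series loop — compute the loop current, then the load power via I²R.
I = ε / (r + R) = 3.25 / (0.350 + 0.805) = 2.814 A
P_load = I² R = (2.814)² × 0.805 = 6.374 W

6.37 W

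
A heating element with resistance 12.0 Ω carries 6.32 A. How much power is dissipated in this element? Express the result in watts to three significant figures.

The current through and the resistance of the element are both given; use P = I²R.
P = (6.320 A)² × 12.0 Ω = 479.3 W

479 W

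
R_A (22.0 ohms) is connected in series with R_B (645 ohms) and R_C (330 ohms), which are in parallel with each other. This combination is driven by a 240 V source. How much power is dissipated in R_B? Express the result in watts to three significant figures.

Reduce the parallel pair to R_p first; the network is then a simple series string.
R_p = (645×330)/(645+330) = 218.3 Ω
R_total = 22.0 + 218.3 = 240.3 Ω
I = V / R_total = 240 / 240.3 = 0.9987 A
Voltage across the parallel pair: V_p = I × R_p = 0.9987 × 218.3 = 218.0 V
R_B sees V_p directly, so P = V_p² / R_B.
P_R_B = (218.0)² / 645 = 73.70 W

73.7 W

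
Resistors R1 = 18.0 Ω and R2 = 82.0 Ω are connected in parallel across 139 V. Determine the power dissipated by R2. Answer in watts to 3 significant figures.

236 W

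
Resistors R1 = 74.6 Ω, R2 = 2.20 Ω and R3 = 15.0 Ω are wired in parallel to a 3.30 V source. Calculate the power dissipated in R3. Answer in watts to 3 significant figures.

0.726 W

Every branch has 3.30 V across it, so for R3 the power is simply V²/R.
P_R3 = V² / R3 = (3.30)² / 15.0 Ω = 0.7260 W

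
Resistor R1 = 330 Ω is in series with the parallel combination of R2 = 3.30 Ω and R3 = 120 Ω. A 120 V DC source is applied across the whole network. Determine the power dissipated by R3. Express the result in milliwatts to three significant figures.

Collapse R2‖R3 to a single equivalent, reducing the network to two series elements.
R_p = (3.30×120)/(3.30+120) = 3.212 Ω
R_total = 330 + 3.212 = 333.2 Ω
I = V / R_total = 120 / 333.2 = 0.3601 A
Voltage across the parallel pair: V_p = I × R_p = 0.3601 × 3.212 = 1.157 V
R3 is across V_p, so use P = V²/R for that branch.
P_R3 = (1.157)² / 120 = 0.01115 W

11.1 mW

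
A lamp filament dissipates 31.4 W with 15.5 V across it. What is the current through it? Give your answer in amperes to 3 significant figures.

Inverting the appropriate power form: I = P / V.
I = 31.4 / 15.5 = 2.026 A

2.03 A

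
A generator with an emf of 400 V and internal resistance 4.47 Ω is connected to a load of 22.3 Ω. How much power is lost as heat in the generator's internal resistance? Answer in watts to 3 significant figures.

998 W

The internal resistance carries the same current as the load; P_int = I²r.
I = ε / (r + R) = 400 / (4.47 + 22.3) = 14.94 A
P_int = I² r = (14.94)² × 4.47 = 998.0 W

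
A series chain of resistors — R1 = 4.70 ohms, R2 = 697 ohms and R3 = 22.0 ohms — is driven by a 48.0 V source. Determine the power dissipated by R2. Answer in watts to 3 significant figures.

3.07 W

Series elements share the same current, so find I first, then use P = I²R.
R_total = 4.70 + 697 + 22.0 = 723.7 Ω
I = V / R_total = 48.0 / 723.7 = 0.06633 A
P_R2 = I² × R2 = (0.06633)² × 697 = 3.066 W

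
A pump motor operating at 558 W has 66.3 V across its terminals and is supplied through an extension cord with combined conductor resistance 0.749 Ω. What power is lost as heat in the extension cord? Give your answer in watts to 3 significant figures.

53.1 W

Line loss is just I²R for the cable — we know both I and R_line directly.
I = P / V = 558 / 66.3 = 8.416 A through the extension cord.
P_line = I² R_line = (8.416)² × 0.749 = 53.05 W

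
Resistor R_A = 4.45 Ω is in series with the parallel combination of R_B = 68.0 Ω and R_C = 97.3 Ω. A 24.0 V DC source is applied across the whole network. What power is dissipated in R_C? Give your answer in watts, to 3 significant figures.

4.79 W

Replace R_B and R_C with their parallel equivalent so the circuit becomes R_A in series with R_p.
R_p = (68.0×97.3)/(68.0+97.3) = 40.03 Ω
R_total = 4.45 + 40.03 = 44.48 Ω
I = V / R_total = 24.0 / 44.48 = 0.5396 A
Voltage across the parallel pair: V_p = I × R_p = 0.5396 × 40.03 = 21.60 V
R_C sees V_p directly, so P = V_p² / R_C.
P_R_C = (21.60)² / 97.3 = 4.795 W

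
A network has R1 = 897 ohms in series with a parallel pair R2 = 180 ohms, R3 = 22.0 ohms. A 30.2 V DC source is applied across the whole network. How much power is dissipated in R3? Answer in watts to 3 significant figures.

Replace R2 and R3 with their parallel equivalent so the circuit becomes R1 in series with R_p.
R_p = (180×22.0)/(180+22.0) = 19.60 Ω
R_total = 897 + 19.60 = 916.6 Ω
I = V / R_total = 30.2 / 916.6 = 0.03295 A
Voltage across the parallel pair: V_p = I × R_p = 0.03295 × 19.60 = 0.6459 V
With V_p across R3, its power is V_p²/R3.
P_R3 = (0.6459)² / 22.0 = 0.01896 W

0.0190 W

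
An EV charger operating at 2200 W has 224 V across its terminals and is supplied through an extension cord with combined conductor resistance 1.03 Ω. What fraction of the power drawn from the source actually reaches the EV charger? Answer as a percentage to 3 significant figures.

95.7 %

I = P / V = 2200 / 224 = 9.821 A through the extension cord.
P_line = I² R_line = (9.821)² × 1.03 = 99.35 W
P_source = P_load + P_line = 2200 + 99.35 = 2299 W
η = P_load / P_source = 2200 / 2299 = 0.9568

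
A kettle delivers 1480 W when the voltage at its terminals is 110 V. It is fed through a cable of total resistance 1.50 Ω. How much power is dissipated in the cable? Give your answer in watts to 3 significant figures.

Line loss is just I²R for the cable — we know both I and R_line directly.
I = P / V = 1480 / 110 = 13.45 A through the cable.
P_line = I² R_line = (13.45)² × 1.50 = 271.5 W

272 W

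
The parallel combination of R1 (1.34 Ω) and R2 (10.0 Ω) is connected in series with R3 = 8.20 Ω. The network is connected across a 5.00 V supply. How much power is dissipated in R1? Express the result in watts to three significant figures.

0.296 W

Collapse the R1‖R2 pair into one equivalent R_p; then R_p and R3 form a series string.
R_p = (1.34×10.0)/(1.34+10.0) = 1.182 Ω
R_total = R_p + 8.20 = 1.182 + 8.20 = 9.382 Ω
I = V / R_total = 5.00 / 9.382 = 0.5330 A
Voltage across the parallel pair: V_p = I × R_p = 0.5330 × 1.182 = 0.6298 V
R1 sits across V_p; its power is V_p²/R.
P_R1 = (0.6298)² / 1.34 = 0.2960 W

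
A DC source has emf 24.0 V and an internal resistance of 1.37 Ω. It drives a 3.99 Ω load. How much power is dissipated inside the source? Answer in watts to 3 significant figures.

The source's internal resistance is just another series element carrying I; its dissipation is I²r.
I = ε / (r + R) = 24.0 / (1.37 + 3.99) = 4.478 A
P_int = I² r = (4.478)² × 1.37 = 27.47 W

27.5 W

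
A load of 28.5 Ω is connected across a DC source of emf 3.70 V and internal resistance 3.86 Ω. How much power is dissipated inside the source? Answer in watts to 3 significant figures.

0.0505 W

The source's internal resistance is just another series element carrying I; its dissipation is I²r.
I = ε / (r + R) = 3.70 / (3.86 + 28.5) = 0.1143 A
P_int = I² r = (0.1143)² × 3.86 = 0.05046 W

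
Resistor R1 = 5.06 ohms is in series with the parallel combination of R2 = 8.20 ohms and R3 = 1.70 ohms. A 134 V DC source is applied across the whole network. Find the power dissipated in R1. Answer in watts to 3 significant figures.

Collapse R2‖R3 to a single equivalent, reducing the network to two series elements.
R_p = (8.20×1.70)/(8.20+1.70) = 1.408 Ω
R_total = 5.06 + 1.408 = 6.468 Ω
I = V / R_total = 134 / 6.468 = 20.72 A
R1 carries the full series current, so P = I²R.
P_R1 = (20.72)² × 5.06 = 2172 W

2170 W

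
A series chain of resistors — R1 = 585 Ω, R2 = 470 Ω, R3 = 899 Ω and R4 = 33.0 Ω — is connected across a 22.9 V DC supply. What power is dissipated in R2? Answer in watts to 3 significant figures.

0.0624 W

Every series element carries the same I. Get I from the total resistance, then P = I² × R2.
R_total = 585 + 470 + 899 + 33.0 = 1987 Ω
I = V / R_total = 22.9 / 1987 = 0.01152 A
P_R2 = I² × R2 = (0.01152)² × 470 = 0.06243 W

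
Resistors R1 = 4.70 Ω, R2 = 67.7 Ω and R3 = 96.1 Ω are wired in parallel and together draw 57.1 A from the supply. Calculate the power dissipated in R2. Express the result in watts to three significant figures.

851 W

Parallel branches share V, not I — compute V via R_eq, then use V²/R for the target branch.
1/R_eq = 1/4.70 + 1/67.7 + 1/96.1 ⇒ R_eq = 4.203 Ω
V = I_total × R_eq = 57.10 × 4.203 = 240.0 V
P_R2 = V² / R2 = (240.0)² / 67.7 = 850.6 W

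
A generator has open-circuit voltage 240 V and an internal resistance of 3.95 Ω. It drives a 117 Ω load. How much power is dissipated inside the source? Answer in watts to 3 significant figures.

15.6 W

The internal resistance carries the same current as the load; P_int = I²r.
I = ε / (r + R) = 240 / (3.95 + 117) = 1.984 A
P_int = I² r = (1.984)² × 3.95 = 15.55 W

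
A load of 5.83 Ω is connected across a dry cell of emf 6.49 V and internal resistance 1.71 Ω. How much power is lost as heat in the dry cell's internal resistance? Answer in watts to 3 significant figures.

r is in series with the load, so it carries the full circuit current — the loss in it is I²r.
I = ε / (r + R) = 6.49 / (1.71 + 5.83) = 0.8607 A
P_int = I² r = (0.8607)² × 1.71 = 1.267 W

1.27 W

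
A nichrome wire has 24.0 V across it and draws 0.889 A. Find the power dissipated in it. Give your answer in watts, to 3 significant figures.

21.3 W

Both the voltage across and the current through the element are known, so P = V I applies directly.
P = 24.0 V × 0.8890 A = 21.34 W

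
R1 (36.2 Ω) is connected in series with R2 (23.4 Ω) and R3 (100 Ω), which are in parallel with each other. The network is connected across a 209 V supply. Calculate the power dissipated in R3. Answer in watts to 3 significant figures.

Collapse R2‖R3 to a single equivalent, reducing the network to two series elements.
R_p = (23.4×100)/(23.4+100) = 18.96 Ω
R_total = 36.2 + 18.96 = 55.16 Ω
I = V / R_total = 209 / 55.16 = 3.789 A
Voltage across the parallel pair: V_p = I × R_p = 3.789 × 18.96 = 71.85 V
R3 is across V_p, so use P = V²/R for that branch.
P_R3 = (71.85)² / 100 = 51.62 W

51.6 W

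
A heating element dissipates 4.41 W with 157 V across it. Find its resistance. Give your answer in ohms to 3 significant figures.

From P = V I = I²R = V²/R, with the two given quantities we get R = V² / P.
R = (157)² / 4.41 = 5589 Ω

5590 Ω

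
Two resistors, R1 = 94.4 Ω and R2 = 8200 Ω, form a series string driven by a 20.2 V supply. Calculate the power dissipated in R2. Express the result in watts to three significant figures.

0.0486 W

The current is common to all series resistors; compute it, then apply P = I²R for the target.
R_total = 94.4 + 8200 = 8294 Ω
I = V / R_total = 20.2 / 8294 = 0.002435 A
P_R2 = I² × R2 = (0.002435)² × 8200 = 0.04863 W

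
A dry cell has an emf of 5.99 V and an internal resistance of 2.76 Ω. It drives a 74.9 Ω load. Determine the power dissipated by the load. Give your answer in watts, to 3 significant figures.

Load and internal resistance form a series loop — compute the loop current, then the load power via I²R.
I = ε / (r + R) = 5.99 / (2.76 + 74.9) = 0.07713 A
P_load = I² R = (0.07713)² × 74.9 = 0.4456 W

0.446 W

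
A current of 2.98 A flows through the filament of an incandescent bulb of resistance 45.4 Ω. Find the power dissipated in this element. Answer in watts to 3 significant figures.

With I and R stated, P = I²R applies in one step.
P = (2.980 A)² × 45.4 Ω = 403.2 W

403 W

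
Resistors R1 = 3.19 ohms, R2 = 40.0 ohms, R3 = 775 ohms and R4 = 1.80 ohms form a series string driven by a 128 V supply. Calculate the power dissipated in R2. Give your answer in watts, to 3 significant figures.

Series elements share the same current, so find I first, then use P = I²R.
R_total = 3.19 + 40.0 + 775 + 1.80 = 820.0 Ω
I = V / R_total = 128 / 820.0 = 0.1561 A
P_R2 = I² × R2 = (0.1561)² × 40.0 = 0.9747 W

0.975 W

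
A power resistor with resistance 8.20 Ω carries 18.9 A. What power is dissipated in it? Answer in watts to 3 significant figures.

Current and resistance are given, so P = I²R is the direct form.
P = (18.90 A)² × 8.20 Ω = 2929 W

2930 W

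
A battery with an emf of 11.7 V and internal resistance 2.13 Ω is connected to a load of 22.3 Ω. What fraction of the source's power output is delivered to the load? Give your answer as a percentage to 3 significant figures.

91.3 %

Both r and R carry the same current, so the power split is just the resistance split: η = R/(R+r).
η = R / (R + r) = 22.3 / (22.3 + 2.13) = 0.9128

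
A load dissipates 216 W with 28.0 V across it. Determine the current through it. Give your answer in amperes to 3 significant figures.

7.71 A

Inverting the appropriate power form: I = P / V.
I = 216 / 28.0 = 7.714 A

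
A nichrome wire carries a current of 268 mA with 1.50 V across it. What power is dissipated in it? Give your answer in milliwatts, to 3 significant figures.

402 mW

With V and I both given, power follows immediately from P = V I.
P = 1.50 V × 0.2680 A = 0.4020 W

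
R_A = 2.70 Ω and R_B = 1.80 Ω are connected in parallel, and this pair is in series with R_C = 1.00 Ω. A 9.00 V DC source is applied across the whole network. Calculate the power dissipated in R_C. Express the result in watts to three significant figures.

Collapse the R_A‖R_B pair into one equivalent R_p; then R_p and R_C form a series string.
R_p = (2.70×1.80)/(2.70+1.80) = 1.080 Ω
R_total = R_p + 1.00 = 1.080 + 1.00 = 2.080 Ω
I = V / R_total = 9.00 / 2.080 = 4.327 A
R_C carries the full series current, so P = I²R.
P_R_C = (4.327)² × 1.00 = 18.72 W

18.7 W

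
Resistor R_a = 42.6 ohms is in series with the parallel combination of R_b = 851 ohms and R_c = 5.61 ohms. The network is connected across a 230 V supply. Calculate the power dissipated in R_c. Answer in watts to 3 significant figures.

Reduce the parallel pair to R_p first; the network is then a simple series string.
R_p = (851×5.61)/(851+5.61) = 5.573 Ω
R_total = 42.6 + 5.573 = 48.17 Ω
I = V / R_total = 230 / 48.17 = 4.774 A
Voltage across the parallel pair: V_p = I × R_p = 4.774 × 5.573 = 26.61 V
R_c sees V_p directly, so P = V_p² / R_c.
P_R_c = (26.61)² / 5.61 = 126.2 W

126 W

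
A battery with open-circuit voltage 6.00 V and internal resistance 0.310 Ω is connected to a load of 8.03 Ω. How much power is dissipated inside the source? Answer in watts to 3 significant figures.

The internal resistance carries the same current as the load; P_int = I²r.
I = ε / (r + R) = 6.00 / (0.310 + 8.03) = 0.7194 A
P_int = I² r = (0.7194)² × 0.310 = 0.1604 W

0.160 W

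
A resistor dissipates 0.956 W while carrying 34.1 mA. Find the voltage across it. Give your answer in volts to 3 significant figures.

From P = V I = I²R = V²/R, with the two given quantities we get V = P / I.
V = 0.956 / 0.03410 = 28.04 V

28.0 V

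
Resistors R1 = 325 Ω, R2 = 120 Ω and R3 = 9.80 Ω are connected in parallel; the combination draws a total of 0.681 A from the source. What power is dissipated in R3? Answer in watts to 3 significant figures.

3.68 W

Parallel branches share V, not I — compute V via R_eq, then use V²/R for the target branch.
1/R_eq = 1/325 + 1/120 + 1/9.80 ⇒ R_eq = 8.814 Ω
V = I_total × R_eq = 0.6810 × 8.814 = 6.003 V
P_R3 = V² / R3 = (6.003)² / 9.80 = 3.677 W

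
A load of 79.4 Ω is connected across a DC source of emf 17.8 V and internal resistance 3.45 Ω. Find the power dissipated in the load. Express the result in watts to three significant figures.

3.67 W

Find the circuit current first, then P = I²R for the load (series elements share I).
I = ε / (r + R) = 17.8 / (3.45 + 79.4) = 0.2148 A
P_load = I² R = (0.2148)² × 79.4 = 3.665 W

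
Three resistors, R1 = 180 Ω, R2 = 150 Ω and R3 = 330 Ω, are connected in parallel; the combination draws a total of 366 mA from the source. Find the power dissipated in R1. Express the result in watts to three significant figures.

Only the total current is stated, so first find the parallel equivalent to get the voltage across the combination.
1/R_eq = 1/180 + 1/150 + 1/330 ⇒ R_eq = 65.56 Ω
V = I_total × R_eq = 0.3660 × 65.56 = 24.00 V
P_R1 = V² / R1 = (24.00)² / 180 = 3.199 W

3.20 W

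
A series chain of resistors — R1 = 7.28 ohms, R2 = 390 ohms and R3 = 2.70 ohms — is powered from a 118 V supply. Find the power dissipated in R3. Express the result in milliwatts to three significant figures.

Since the resistors are in series they all carry the loop current I = V/R_total; the power in any one is I²R.
R_total = 7.28 + 390 + 2.70 = 400.0 Ω
I = V / R_total = 118 / 400.0 = 0.2950 A
P_R3 = I² × R3 = (0.2950)² × 2.70 = 0.2350 W

235 mW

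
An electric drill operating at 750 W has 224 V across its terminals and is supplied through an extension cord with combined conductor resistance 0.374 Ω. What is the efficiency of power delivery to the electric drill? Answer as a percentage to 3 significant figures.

99.4 %

I = P / V = 750 / 224 = 3.348 A through the extension cord.
P_line = I² R_line = (3.348)² × 0.374 = 4.193 W
P_source = P_load + P_line = 750.0 + 4.193 = 754.2 W
η = P_load / P_source = 750.0 / 754.2 = 0.9944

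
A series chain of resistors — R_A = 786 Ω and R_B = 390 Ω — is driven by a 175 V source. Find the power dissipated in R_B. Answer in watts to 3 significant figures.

8.64 W

Since the resistors are in series they all carry the loop current I = V/R_total; the power in any one is I²R.
R_total = 786 + 390 = 1176 Ω
I = V / R_total = 175 / 1176 = 0.1488 A
P_R_B = I² × R_B = (0.1488)² × 390 = 8.636 W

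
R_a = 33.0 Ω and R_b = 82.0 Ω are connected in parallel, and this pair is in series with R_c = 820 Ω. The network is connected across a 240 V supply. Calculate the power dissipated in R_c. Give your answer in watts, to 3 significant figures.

66.4 W

Combine R_a and R_b into their parallel equivalent first, reducing the network to two series resistors.
R_p = (33.0×82.0)/(33.0+82.0) = 23.53 Ω
R_total = R_p + 820 = 23.53 + 820 = 843.5 Ω
I = V / R_total = 240 / 843.5 = 0.2845 A
All the supply current flows through R_c; use P = I²R_c.
P_R_c = (0.2845)² × 820 = 66.38 W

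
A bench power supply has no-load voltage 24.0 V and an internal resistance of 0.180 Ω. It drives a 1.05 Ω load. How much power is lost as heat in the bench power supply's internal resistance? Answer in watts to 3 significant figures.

The internal resistance carries the same current as the load; P_int = I²r.
I = ε / (r + R) = 24.0 / (0.180 + 1.05) = 19.51 A
P_int = I² r = (19.51)² × 0.180 = 68.53 W

68.5 W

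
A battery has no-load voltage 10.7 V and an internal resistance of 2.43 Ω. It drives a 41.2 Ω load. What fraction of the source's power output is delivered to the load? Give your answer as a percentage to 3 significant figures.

The source delivers εI, of which I²R reaches the load and I²r is lost; since I is common, η = R/(R+r).
η = R / (R + r) = 41.2 / (41.2 + 2.43) = 0.9443

94.4 %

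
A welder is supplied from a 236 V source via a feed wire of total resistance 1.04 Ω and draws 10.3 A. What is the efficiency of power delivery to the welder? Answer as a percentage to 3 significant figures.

The feed wire carries the full 10.3 A.
P_line = I² R_line = (10.30)² × 1.04 = 110.3 W
P_source = V I = 236 × 10.30 = 2431 W; P_load = 2320 W
η = P_load / P_source = 2320 / 2431 = 0.9546

95.5 %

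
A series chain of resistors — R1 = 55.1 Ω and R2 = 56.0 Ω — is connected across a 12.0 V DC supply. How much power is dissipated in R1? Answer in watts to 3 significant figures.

0.643 W

In a series string the same current flows through every resistor — find that current, then P = I²R for the one we want.
R_total = 55.1 + 56.0 = 111.1 Ω
I = V / R_total = 12.0 / 111.1 = 0.1080 A
P_R1 = I² × R1 = (0.1080)² × 55.1 = 0.6428 W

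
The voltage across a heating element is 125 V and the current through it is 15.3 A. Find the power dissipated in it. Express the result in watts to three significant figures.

V and I are known directly — P = V I, no intermediate step needed.
P = 125 V × 15.30 A = 1912 W

1910 W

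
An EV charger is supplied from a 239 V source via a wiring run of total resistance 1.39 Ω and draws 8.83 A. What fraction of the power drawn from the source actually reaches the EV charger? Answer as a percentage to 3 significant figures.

94.9 %

The wiring run carries the full 8.83 A.
P_line = I² R_line = (8.830)² × 1.39 = 108.4 W
P_source = V I = 239 × 8.830 = 2110 W; P_load = 2002 W
η = P_load / P_source = 2002 / 2110 = 0.9486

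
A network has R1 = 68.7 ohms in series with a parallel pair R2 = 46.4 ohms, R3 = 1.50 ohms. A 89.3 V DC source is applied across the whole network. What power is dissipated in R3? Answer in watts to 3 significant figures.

2.28 W

Replace R2 and R3 with their parallel equivalent so the circuit becomes R1 in series with R_p.
R_p = (46.4×1.50)/(46.4+1.50) = 1.453 Ω
R_total = 68.7 + 1.453 = 70.15 Ω
I = V / R_total = 89.3 / 70.15 = 1.273 A
Voltage across the parallel pair: V_p = I × R_p = 1.273 × 1.453 = 1.850 V
With V_p across R3, its power is V_p²/R3.
P_R3 = (1.850)² / 1.50 = 2.281 W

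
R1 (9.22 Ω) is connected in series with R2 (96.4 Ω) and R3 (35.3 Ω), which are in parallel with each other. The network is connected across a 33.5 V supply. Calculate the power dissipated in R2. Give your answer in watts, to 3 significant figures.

Reduce the parallel pair to R_p first; the network is then a simple series string.
R_p = (96.4×35.3)/(96.4+35.3) = 25.84 Ω
R_total = 9.22 + 25.84 = 35.06 Ω
I = V / R_total = 33.5 / 35.06 = 0.9555 A
Voltage across the parallel pair: V_p = I × R_p = 0.9555 × 25.84 = 24.69 V
R2 sees V_p directly, so P = V_p² / R2.
P_R2 = (24.69)² / 96.4 = 6.324 W

6.32 W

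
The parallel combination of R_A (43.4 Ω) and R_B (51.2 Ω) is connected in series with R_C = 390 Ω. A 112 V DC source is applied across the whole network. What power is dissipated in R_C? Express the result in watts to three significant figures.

Collapse the R_A‖R_B pair into one equivalent R_p; then R_p and R_C form a series string.
R_p = (43.4×51.2)/(43.4+51.2) = 23.49 Ω
R_total = R_p + 390 = 23.49 + 390 = 413.5 Ω
I = V / R_total = 112 / 413.5 = 0.2709 A
R_C is the series element, so its power is I²R.
P_R_C = (0.2709)² × 390 = 28.61 W

28.6 W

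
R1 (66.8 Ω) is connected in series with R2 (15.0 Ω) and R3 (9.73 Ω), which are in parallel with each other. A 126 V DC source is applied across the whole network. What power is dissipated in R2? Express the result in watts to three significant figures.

Reduce the parallel pair to R_p first; the network is then a simple series string.
R_p = (15.0×9.73)/(15.0+9.73) = 5.902 Ω
R_total = 66.8 + 5.902 = 72.70 Ω
I = V / R_total = 126 / 72.70 = 1.733 A
Voltage across the parallel pair: V_p = I × R_p = 1.733 × 5.902 = 10.23 V
With V_p across R2, its power is V_p²/R2.
P_R2 = (10.23)² / 15.0 = 6.975 W

6.97 W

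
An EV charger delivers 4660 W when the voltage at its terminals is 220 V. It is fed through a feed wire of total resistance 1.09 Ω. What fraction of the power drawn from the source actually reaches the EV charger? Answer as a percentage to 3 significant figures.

90.5 %

I = P / V = 4660 / 220 = 21.18 A through the feed wire.
P_line = I² R_line = (21.18)² × 1.09 = 489.0 W
P_source = P_load + P_line = 4660 + 489.0 = 5149 W
η = P_load / P_source = 4660 / 5149 = 0.9050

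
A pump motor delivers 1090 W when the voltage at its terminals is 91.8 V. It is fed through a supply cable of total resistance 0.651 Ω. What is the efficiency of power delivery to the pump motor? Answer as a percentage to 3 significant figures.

I = P / V = 1090 / 91.8 = 11.87 A through the supply cable.
P_line = I² R_line = (11.87)² × 0.651 = 91.78 W
P_source = P_load + P_line = 1090 + 91.78 = 1182 W
η = P_load / P_source = 1090 / 1182 = 0.9223

92.2 %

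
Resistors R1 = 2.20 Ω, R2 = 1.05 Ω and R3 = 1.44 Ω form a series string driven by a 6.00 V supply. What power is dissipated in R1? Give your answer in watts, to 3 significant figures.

In a series string the same current flows through every resistor — find that current, then P = I²R for the one we want.
R_total = 2.20 + 1.05 + 1.44 = 4.690 Ω
I = V / R_total = 6.00 / 4.690 = 1.279 A
P_R1 = I² × R1 = (1.279)² × 2.20 = 3.601 W

3.60 W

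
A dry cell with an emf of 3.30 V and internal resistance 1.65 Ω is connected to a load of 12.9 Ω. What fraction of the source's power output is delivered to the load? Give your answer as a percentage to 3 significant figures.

88.7 %

Efficiency is P_load / P_total. With a series r and R sharing the same I, P = I²R for each, so η = R/(R+r).
η = R / (R + r) = 12.9 / (12.9 + 1.65) = 0.8866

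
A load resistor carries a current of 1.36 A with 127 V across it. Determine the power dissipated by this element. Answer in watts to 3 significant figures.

173 W

Since both terminal voltage and current are stated, P = V I gives the power in one step.
P = 127 V × 1.360 A = 172.7 W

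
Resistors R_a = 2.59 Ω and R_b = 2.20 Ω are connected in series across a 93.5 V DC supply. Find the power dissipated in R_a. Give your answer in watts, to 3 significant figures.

Series elements share the same current, so find I first, then use P = I²R.
R_total = 2.59 + 2.20 = 4.790 Ω
I = V / R_total = 93.5 / 4.790 = 19.52 A
P_R_a = I² × R_a = (19.52)² × 2.59 = 986.9 W

987 W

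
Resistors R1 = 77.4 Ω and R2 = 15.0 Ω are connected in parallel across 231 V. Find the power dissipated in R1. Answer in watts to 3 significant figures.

The supply voltage appears across each parallel branch — just use P = V²/R1.
P_R1 = V² / R1 = (231)² / 77.4 Ω = 689.4 W

689 W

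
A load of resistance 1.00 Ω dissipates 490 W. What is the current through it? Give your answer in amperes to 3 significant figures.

22.1 A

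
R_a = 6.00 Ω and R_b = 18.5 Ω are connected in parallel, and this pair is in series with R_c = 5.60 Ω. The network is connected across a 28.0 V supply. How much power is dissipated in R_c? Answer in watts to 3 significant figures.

Reduce the parallel combination to a single R_p; the circuit then becomes R_p in series with the remaining resistor.
R_p = (6.00×18.5)/(6.00+18.5) = 4.531 Ω
R_total = R_p + 5.60 = 4.531 + 5.60 = 10.13 Ω
I = V / R_total = 28.0 / 10.13 = 2.764 A
R_c is the series element, so its power is I²R.
P_R_c = (2.764)² × 5.60 = 42.78 W

42.8 W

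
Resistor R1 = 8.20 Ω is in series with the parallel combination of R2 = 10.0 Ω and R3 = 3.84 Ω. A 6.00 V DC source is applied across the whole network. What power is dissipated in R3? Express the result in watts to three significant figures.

0.599 W

Collapse R2‖R3 to a single equivalent, reducing the network to two series elements.
R_p = (10.0×3.84)/(10.0+3.84) = 2.775 Ω
R_total = 8.20 + 2.775 = 10.97 Ω
I = V / R_total = 6.00 / 10.97 = 0.5467 A
Voltage across the parallel pair: V_p = I × R_p = 0.5467 × 2.775 = 1.517 V
R3 sees V_p directly, so P = V_p² / R3.
P_R3 = (1.517)² / 3.84 = 0.5992 W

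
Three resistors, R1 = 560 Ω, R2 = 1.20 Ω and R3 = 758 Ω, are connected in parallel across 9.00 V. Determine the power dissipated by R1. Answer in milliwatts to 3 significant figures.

R1 sits directly across the source, so P = V²/R with V = 9.00 V.
P_R1 = V² / R1 = (9.00)² / 560 Ω = 0.1446 W

145 mW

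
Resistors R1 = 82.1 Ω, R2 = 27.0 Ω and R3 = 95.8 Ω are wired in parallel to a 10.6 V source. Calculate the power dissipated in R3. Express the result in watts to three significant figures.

Parallel branches share the same voltage; P = V²/R gives the branch power in one step.
P_R3 = V² / R3 = (10.6)² / 95.8 Ω = 1.173 W

1.17 W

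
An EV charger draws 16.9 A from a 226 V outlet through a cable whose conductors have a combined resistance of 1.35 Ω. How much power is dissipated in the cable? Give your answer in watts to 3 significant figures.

The cable is a series resistance carrying the load current; its dissipation is I²R_line.
The cable carries the full 16.9 A.
P_line = I² R_line = (16.90)² × 1.35 = 385.6 W

386 W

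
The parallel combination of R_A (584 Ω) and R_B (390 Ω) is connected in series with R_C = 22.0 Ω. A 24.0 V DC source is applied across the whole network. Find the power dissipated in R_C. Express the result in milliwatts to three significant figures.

Collapse the R_A‖R_B pair into one equivalent R_p; then R_p and R_C form a series string.
R_p = (584×390)/(584+390) = 233.8 Ω
R_total = R_p + 22.0 = 233.8 + 22.0 = 255.8 Ω
I = V / R_total = 24.0 / 255.8 = 0.09381 A
R_C is the series element, so its power is I²R.
P_R_C = (0.09381)² × 22.0 = 0.1936 W

194 mW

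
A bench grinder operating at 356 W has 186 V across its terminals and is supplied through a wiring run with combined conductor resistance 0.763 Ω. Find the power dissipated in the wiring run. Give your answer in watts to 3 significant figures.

Line loss is just I²R for the cable — we know both I and R_line directly.
I = P / V = 356 / 186 = 1.914 A through the wiring run.
P_line = I² R_line = (1.914)² × 0.763 = 2.795 W

2.80 W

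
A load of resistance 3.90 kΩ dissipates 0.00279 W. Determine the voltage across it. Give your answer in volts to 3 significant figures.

The two known quantities fix the third via V = √(P R).
V = √(0.00279 × 3900) = 3.299 V

3.30 V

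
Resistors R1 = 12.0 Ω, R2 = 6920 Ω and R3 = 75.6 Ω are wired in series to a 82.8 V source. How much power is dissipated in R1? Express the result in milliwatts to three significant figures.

The current is common to all series resistors; compute it, then apply P = I²R for the target.
R_total = 12.0 + 6920 + 75.6 = 7008 Ω
I = V / R_total = 82.8 / 7008 = 0.01182 A
P_R1 = I² × R1 = (0.01182)² × 12.0 = 0.001675 W

1.68 mW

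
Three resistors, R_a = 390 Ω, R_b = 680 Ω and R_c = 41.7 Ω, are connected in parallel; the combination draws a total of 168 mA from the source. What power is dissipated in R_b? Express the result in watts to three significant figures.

The branches share the same voltage, but only the total current is given — find V from the equivalent resistance first.
1/R_eq = 1/390 + 1/680 + 1/41.7 ⇒ R_eq = 35.69 Ω
V = I_total × R_eq = 0.1680 × 35.69 = 5.997 V
P_R_b = V² / R_b = (5.997)² / 680 = 0.05288 W

0.0529 W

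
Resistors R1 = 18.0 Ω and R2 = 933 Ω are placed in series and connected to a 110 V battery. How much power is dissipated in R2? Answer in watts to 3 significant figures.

The current is common to all series resistors; compute it, then apply P = I²R for the target.
R_total = 18.0 + 933 = 951.0 Ω
I = V / R_total = 110 / 951.0 = 0.1157 A
P_R2 = I² × R2 = (0.1157)² × 933 = 12.48 W

12.5 W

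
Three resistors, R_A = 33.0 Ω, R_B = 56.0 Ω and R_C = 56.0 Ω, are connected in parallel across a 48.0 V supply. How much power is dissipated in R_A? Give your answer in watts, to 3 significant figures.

69.8 W

Every branch has 48.0 V across it, so for R_A the power is simply V²/R.
P_R_A = V² / R_A = (48.0)² / 33.0 Ω = 69.82 W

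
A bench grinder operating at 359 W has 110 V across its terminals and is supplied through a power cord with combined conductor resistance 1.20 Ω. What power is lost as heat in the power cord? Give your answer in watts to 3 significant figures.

The power cord and load are in series, so the same current flows in both; the loss is I²R_line.
I = P / V = 359 / 110 = 3.264 A through the power cord.
P_line = I² R_line = (3.264)² × 1.20 = 12.78 W

12.8 W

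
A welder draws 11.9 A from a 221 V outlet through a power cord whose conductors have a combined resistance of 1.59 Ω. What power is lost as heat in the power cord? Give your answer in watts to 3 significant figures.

The power cord and load are in series, so the same current flows in both; the loss is I²R_line.
The power cord carries the full 11.9 A.
P_line = I² R_line = (11.90)² × 1.59 = 225.2 W

225 W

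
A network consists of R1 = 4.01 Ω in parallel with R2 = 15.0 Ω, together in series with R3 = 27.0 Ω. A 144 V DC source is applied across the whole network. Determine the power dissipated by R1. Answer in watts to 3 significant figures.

56.9 W

First find R_p for the parallel pair, then treat R_p + R3 as a series loop.
R_p = (4.01×15.0)/(4.01+15.0) = 3.164 Ω
R_total = R_p + 27.0 = 3.164 + 27.0 = 30.16 Ω
I = V / R_total = 144 / 30.16 = 4.774 A
Voltage across the parallel pair: V_p = I × R_p = 4.774 × 3.164 = 15.11 V
R1 has V_p across it, so P = V_p²/R1.
P_R1 = (15.11)² / 4.01 = 56.90 W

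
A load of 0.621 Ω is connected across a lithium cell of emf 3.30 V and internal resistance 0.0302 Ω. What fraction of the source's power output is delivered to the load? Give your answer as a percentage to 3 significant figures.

η = P_load/(P_load+P_int) = I²R/(I²R+I²r) = R/(R+r) — the I² cancels for series elements.
η = R / (R + r) = 0.621 / (0.621 + 0.0302) = 0.9536

95.4 %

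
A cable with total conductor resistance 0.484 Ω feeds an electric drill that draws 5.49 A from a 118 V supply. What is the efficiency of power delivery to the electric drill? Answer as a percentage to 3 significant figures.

97.7 %

The cable carries the full 5.49 A.
P_line = I² R_line = (5.490)² × 0.484 = 14.59 W
P_source = V I = 118 × 5.490 = 647.8 W; P_load = 633.2 W
η = P_load / P_source = 633.2 / 647.8 = 0.9775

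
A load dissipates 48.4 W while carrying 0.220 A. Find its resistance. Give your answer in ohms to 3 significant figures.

1000 Ω

From P = V I = I²R = V²/R, with the two given quantities we get R = P / I².
R = 48.4 / (0.2200)² = 1000 Ω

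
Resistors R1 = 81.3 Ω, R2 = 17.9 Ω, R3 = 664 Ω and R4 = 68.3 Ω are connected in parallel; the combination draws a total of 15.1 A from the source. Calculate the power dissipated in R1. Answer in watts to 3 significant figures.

395 W

Only the total current is stated, so first find the parallel equivalent to get the voltage across the combination.
1/R_eq = 1/81.3 + 1/17.9 + 1/664 + 1/68.3 ⇒ R_eq = 11.86 Ω
V = I_total × R_eq = 15.10 × 11.86 = 179.1 V
P_R1 = V² / R1 = (179.1)² / 81.3 = 394.5 W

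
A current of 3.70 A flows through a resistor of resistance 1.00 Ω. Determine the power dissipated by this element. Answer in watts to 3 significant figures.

Knowing I and R, the power is just I²R — no need to find V first.
P = (3.700 A)² × 1.00 Ω = 13.69 W

13.7 W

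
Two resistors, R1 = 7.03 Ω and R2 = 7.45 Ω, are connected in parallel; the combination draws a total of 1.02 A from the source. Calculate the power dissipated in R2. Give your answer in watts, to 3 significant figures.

Parallel branches share V, not I — compute V via R_eq, then use V²/R for the target branch.
1/R_eq = 1/7.03 + 1/7.45 ⇒ R_eq = 3.617 Ω
V = I_total × R_eq = 1.020 × 3.617 = 3.689 V
P_R2 = V² / R2 = (3.689)² / 7.45 = 1.827 W

1.83 W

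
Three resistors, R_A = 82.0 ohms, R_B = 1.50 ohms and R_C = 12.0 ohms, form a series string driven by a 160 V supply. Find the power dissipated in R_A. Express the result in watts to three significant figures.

230 W

In a series string the same current flows through every resistor — find that current, then P = I²R for the one we want.
R_total = 82.0 + 1.50 + 12.0 = 95.50 Ω
I = V / R_total = 160 / 95.50 = 1.675 A
P_R_A = I² × R_A = (1.675)² × 82.0 = 230.2 W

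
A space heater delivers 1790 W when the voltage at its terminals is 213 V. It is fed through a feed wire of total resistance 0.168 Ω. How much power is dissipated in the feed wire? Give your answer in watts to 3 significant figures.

The feed wire and load are in series, so the same current flows in both; the loss is I²R_line.
I = P / V = 1790 / 213 = 8.404 A through the feed wire.
P_line = I² R_line = (8.404)² × 0.168 = 11.86 W

11.9 W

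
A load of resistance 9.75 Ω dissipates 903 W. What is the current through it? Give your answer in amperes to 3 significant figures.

9.62 A

The two known quantities fix the third via I = √(P / R).
I = √(903 / 9.75) = 9.624 A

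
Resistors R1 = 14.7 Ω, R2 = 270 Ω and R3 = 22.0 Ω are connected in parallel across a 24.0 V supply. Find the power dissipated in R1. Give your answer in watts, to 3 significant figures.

The supply voltage appears across each parallel branch — just use P = V²/R1.
P_R1 = V² / R1 = (24.0)² / 14.7 Ω = 39.18 W

39.2 W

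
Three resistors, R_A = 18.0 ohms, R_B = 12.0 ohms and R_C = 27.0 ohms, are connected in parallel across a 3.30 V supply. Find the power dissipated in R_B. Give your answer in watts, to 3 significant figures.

0.907 W

R_B sits directly across the source, so P = V²/R with V = 3.30 V.
P_R_B = V² / R_B = (3.30)² / 12.0 Ω = 0.9075 W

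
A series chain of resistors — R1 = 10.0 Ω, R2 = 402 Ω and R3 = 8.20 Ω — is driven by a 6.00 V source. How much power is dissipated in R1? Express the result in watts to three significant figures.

Every series element carries the same I. Get I from the total resistance, then P = I² × R1.
R_total = 10.0 + 402 + 8.20 = 420.2 Ω
I = V / R_total = 6.00 / 420.2 = 0.01428 A
P_R1 = I² × R1 = (0.01428)² × 10.0 = 0.002039 W

0.00204 W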